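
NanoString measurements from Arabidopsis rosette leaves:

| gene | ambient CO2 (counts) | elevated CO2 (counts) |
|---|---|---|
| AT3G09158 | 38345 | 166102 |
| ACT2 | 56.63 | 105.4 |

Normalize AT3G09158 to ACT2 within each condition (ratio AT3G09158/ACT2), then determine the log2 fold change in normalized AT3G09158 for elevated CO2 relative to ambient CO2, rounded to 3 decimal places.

AT3G09158/ACT2 (ambient CO2) = 38345 / 56.63 = 677.11
AT3G09158/ACT2 (elevated CO2) = 166102 / 105.4 = 1575.9
Fold change = 1575.9 / 677.11 = 2.3274
log2(2.3274) = 1.2187

1.219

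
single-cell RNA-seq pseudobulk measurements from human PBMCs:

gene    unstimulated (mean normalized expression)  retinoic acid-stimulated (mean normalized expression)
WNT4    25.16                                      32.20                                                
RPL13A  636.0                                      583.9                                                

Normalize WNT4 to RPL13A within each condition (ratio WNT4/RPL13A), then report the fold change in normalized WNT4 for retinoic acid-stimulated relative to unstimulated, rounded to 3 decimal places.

1.394

WNT4/RPL13A (unstimulated) = 25.16 / 636.0 = 0.03956
WNT4/RPL13A (retinoic acid-stimulated) = 32.20 / 583.9 = 0.055146
Fold change = 0.055146 / 0.03956 = 1.3940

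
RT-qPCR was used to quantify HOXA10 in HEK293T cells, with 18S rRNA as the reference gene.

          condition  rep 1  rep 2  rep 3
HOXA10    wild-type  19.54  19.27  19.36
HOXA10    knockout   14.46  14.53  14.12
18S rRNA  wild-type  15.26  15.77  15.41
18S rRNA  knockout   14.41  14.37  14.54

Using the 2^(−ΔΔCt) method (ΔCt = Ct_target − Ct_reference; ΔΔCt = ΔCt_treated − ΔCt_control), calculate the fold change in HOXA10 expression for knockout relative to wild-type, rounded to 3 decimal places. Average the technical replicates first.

15.780

Mean Ct: HOXA10 wild-type 19.390; HOXA10 knockout 14.370; 18S rRNA wild-type 15.480; 18S rRNA knockout 14.440
ΔCt(wild-type) = 19.390 − 15.480 = 3.910
ΔCt(knockout) = 14.370 − 14.440 = -0.070
ΔΔCt = -0.070 − 3.910 = -3.980
Fold change = 2^(−(-3.980)) = 2^3.980 = 15.7797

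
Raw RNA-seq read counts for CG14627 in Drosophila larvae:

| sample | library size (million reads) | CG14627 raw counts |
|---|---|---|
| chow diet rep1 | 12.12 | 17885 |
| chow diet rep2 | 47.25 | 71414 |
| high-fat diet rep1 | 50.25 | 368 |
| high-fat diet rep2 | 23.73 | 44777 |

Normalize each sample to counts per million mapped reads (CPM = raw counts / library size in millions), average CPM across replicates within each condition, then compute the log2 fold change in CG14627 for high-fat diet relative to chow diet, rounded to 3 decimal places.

CPM(chow diet rep1) = 17885 / 12.12 = 1475.6601
CPM(chow diet rep2) = 71414 / 47.25 = 1511.4074
CPM(high-fat diet rep1) = 368 / 50.25 = 7.3234
CPM(high-fat diet rep2) = 44777 / 23.73 = 1886.9364
mean CPM(chow diet) = 1493.5337; mean CPM(high-fat diet) = 947.1299
Fold change = 947.1299 / 1493.5337 = 0.63415
log2(0.63415) = -0.6571

-0.657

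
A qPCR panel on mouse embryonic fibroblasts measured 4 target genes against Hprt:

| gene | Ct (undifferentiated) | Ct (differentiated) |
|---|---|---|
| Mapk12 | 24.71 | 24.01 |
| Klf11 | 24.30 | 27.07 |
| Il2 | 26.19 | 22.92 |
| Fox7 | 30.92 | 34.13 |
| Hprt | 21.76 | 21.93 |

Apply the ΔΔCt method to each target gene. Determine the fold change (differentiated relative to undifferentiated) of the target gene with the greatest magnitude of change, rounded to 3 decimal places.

10.853

Mapk12: ΔΔCt = (24.01−21.93) − (24.71−21.76) = 2.08 − 2.95 = -0.87; fold change = 2^0.87 = 1.828
Klf11: ΔΔCt = (27.07−21.93) − (24.30−21.76) = 5.14 − 2.54 = 2.60; fold change = 2^-2.60 = 0.165
Il2: ΔΔCt = (22.92−21.93) − (26.19−21.76) = 0.99 − 4.43 = -3.44; fold change = 2^3.44 = 10.853
Fox7: ΔΔCt = (34.13−21.93) − (30.92−21.76) = 12.20 − 9.16 = 3.04; fold change = 2^-3.04 = 0.122
Il2 has the largest |ΔΔCt| = 3.44.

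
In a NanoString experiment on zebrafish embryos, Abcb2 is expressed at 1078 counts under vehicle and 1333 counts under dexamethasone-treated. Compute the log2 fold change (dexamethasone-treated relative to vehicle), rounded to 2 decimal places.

0.31

Fold change = 1333 / 1078 = 1.2365
log2(1.2365) = 0.306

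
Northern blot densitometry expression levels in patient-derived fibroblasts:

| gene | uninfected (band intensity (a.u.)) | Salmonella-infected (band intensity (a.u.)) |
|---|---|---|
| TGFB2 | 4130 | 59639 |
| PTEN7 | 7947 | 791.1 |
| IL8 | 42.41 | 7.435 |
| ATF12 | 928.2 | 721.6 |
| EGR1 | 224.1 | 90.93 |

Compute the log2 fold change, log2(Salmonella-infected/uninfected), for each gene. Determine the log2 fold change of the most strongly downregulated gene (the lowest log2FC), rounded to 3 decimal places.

log2(59639/4130) = 3.852  (TGFB2)
log2(791.1/7947) = -3.328  (PTEN7)
log2(7.435/42.41) = -2.512  (IL8)
log2(721.6/928.2) = -0.363  (ATF12)
log2(90.93/224.1) = -1.301  (EGR1)
PTEN7 is most strongly downregulated.

-3.328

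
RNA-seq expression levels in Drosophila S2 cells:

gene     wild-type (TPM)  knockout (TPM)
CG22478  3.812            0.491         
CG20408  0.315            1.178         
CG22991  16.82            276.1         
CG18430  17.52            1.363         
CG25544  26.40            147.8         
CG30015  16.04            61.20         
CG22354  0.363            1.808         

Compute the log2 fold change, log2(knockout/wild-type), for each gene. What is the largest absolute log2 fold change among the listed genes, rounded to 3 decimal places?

log2(0.491/3.812) = -2.957  (CG22478)
log2(1.178/0.315) = 1.903  (CG20408)
log2(276.1/16.82) = 4.037  (CG22991)
log2(1.363/17.52) = -3.684  (CG18430)
log2(147.8/26.40) = 2.485  (CG25544)
log2(61.20/16.04) = 1.932  (CG30015)
log2(1.808/0.363) = 2.316  (CG22354)
The largest magnitude belongs to CG22991.

4.037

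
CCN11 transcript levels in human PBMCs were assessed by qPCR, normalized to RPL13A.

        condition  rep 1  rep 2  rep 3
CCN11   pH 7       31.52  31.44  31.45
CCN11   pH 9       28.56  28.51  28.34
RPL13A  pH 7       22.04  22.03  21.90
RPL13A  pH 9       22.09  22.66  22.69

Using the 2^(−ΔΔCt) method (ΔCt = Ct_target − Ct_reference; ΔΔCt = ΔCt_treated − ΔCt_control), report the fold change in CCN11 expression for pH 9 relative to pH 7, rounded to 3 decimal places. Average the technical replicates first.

11.236

Mean Ct: CCN11 pH 7 31.470; CCN11 pH 9 28.470; RPL13A pH 7 21.990; RPL13A pH 9 22.480
ΔCt(pH 7) = 31.470 − 21.990 = 9.480
ΔCt(pH 9) = 28.470 − 22.480 = 5.990
ΔΔCt = 5.990 − 9.480 = -3.490
Fold change = 2^(−(-3.490)) = 2^3.490 = 11.2356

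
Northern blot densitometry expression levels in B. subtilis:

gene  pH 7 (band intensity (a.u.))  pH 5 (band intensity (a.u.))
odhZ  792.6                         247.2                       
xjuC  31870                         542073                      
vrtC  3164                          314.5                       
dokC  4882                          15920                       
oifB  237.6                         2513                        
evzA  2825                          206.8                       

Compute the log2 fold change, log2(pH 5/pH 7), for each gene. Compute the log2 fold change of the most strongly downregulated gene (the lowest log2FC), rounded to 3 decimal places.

-3.772

log2(247.2/792.6) = -1.681  (odhZ)
log2(542073/31870) = 4.088  (xjuC)
log2(314.5/3164) = -3.331  (vrtC)
log2(15920/4882) = 1.705  (dokC)
log2(2513/237.6) = 3.403  (oifB)
log2(206.8/2825) = -3.772  (evzA)
evzA is most strongly downregulated.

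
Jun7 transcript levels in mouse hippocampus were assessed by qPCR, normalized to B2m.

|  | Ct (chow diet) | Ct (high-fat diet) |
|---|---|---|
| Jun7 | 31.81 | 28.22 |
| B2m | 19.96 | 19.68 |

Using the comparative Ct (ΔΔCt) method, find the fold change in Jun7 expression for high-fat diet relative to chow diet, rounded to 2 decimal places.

ΔCt(chow diet) = 31.810 − 19.960 = 11.850
ΔCt(high-fat diet) = 28.220 − 19.680 = 8.540
ΔΔCt = 8.540 − 11.850 = -3.310
Fold change = 2^(−(-3.310)) = 2^3.310 = 9.918

9.92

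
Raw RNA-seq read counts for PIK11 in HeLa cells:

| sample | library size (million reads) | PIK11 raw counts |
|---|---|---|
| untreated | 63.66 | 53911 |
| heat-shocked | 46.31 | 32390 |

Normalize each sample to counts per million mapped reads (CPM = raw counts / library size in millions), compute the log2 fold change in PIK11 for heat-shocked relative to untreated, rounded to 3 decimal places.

CPM(untreated) = 53911 / 63.66 = 846.8583
CPM(heat-shocked) = 32390 / 46.31 = 699.4170
Fold change = 699.4170 / 846.8583 = 0.82590
log2(0.82590) = -0.2760

-0.276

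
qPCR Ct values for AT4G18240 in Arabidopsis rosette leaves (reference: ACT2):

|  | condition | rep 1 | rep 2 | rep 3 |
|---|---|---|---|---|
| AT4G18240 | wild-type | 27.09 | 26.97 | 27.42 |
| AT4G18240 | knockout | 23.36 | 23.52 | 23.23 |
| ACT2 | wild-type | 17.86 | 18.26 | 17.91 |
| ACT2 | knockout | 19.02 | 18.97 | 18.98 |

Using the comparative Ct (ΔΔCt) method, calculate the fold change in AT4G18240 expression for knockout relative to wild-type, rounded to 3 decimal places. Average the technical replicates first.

Mean Ct: AT4G18240 wild-type 27.160; AT4G18240 knockout 23.370; ACT2 wild-type 18.010; ACT2 knockout 18.990
ΔCt(wild-type) = 27.160 − 18.010 = 9.150
ΔCt(knockout) = 23.370 − 18.990 = 4.380
ΔΔCt = 4.380 − 9.150 = -4.770
Fold change = 2^(−(-4.770)) = 2^4.770 = 27.2843

27.284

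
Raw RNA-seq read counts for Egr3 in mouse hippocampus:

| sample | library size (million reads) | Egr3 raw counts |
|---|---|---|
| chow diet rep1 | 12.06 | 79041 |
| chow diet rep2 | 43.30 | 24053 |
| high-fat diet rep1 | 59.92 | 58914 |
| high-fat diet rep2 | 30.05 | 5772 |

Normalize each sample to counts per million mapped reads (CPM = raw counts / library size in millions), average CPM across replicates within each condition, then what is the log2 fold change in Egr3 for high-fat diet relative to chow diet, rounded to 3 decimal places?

-2.597

CPM(chow diet rep1) = 79041 / 12.06 = 6553.9801
CPM(chow diet rep2) = 24053 / 43.30 = 555.4965
CPM(high-fat diet rep1) = 58914 / 59.92 = 983.2109
CPM(high-fat diet rep2) = 5772 / 30.05 = 192.0799
mean CPM(chow diet) = 3554.7383; mean CPM(high-fat diet) = 587.6454
Fold change = 587.6454 / 3554.7383 = 0.16531
log2(0.16531) = -2.5967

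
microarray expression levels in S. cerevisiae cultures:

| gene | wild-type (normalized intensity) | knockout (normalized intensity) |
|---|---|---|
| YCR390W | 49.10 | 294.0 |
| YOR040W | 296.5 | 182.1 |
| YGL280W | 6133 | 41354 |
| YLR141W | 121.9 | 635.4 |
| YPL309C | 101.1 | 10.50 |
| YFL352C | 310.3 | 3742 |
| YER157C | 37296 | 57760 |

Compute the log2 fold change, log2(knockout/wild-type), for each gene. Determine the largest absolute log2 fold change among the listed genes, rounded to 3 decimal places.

log2(294.0/49.10) = 2.582  (YCR390W)
log2(182.1/296.5) = -0.703  (YOR040W)
log2(41354/6133) = 2.753  (YGL280W)
log2(635.4/121.9) = 2.382  (YLR141W)
log2(10.50/101.1) = -3.267  (YPL309C)
log2(3742/310.3) = 3.592  (YFL352C)
log2(57760/37296) = 0.631  (YER157C)
The largest magnitude belongs to YFL352C.

3.592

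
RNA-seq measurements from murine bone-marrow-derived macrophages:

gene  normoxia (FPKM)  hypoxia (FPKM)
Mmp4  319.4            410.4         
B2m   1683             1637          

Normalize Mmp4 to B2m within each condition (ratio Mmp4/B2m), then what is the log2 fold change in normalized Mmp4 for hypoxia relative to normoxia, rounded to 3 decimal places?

Mmp4/B2m (normoxia) = 319.4 / 1683 = 0.18978
Mmp4/B2m (hypoxia) = 410.4 / 1637 = 0.2507
Fold change = 0.2507 / 0.18978 = 1.3210
log2(1.3210) = 0.4016

0.402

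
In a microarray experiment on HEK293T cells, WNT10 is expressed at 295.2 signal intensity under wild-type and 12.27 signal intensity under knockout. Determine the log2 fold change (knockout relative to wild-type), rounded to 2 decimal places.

-4.59

Fold change = 12.27 / 295.2 = 0.0416
log2(0.0416) = -4.588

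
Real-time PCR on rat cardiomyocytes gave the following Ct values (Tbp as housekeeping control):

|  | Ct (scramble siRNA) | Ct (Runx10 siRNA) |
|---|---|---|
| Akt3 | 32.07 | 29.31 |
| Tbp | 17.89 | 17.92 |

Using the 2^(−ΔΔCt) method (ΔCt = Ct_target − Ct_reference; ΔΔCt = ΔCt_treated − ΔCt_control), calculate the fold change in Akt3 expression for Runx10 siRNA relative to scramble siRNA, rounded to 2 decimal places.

6.92

ΔCt(scramble siRNA) = 32.070 − 17.890 = 14.180
ΔCt(Runx10 siRNA) = 29.310 − 17.920 = 11.390
ΔΔCt = 11.390 − 14.180 = -2.790
Fold change = 2^(−(-2.790)) = 2^2.790 = 6.916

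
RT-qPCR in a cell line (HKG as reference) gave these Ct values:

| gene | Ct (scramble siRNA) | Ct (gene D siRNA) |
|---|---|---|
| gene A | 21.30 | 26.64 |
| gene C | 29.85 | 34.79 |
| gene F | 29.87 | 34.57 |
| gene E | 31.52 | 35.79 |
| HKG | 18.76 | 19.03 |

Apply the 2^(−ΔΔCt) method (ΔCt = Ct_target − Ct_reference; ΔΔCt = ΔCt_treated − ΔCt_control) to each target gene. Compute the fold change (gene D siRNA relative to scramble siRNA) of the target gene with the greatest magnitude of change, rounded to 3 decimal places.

gene A: ΔΔCt = (26.64−19.03) − (21.30−18.76) = 7.61 − 2.54 = 5.07; fold change = 2^-5.07 = 0.030
gene C: ΔΔCt = (34.79−19.03) − (29.85−18.76) = 15.76 − 11.09 = 4.67; fold change = 2^-4.67 = 0.039
gene F: ΔΔCt = (34.57−19.03) − (29.87−18.76) = 15.54 − 11.11 = 4.43; fold change = 2^-4.43 = 0.046
gene E: ΔΔCt = (35.79−19.03) − (31.52−18.76) = 16.76 − 12.76 = 4.00; fold change = 2^-4.00 = 0.062
gene A has the largest |ΔΔCt| = 5.07.

0.030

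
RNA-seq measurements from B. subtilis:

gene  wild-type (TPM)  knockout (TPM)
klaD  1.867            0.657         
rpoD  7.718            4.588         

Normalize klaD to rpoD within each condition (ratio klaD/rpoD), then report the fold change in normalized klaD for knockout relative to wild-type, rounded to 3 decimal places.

klaD/rpoD (wild-type) = 1.867 / 7.718 = 0.2419
klaD/rpoD (knockout) = 0.657 / 4.588 = 0.1432
Fold change = 0.1432 / 0.2419 = 0.5920

0.592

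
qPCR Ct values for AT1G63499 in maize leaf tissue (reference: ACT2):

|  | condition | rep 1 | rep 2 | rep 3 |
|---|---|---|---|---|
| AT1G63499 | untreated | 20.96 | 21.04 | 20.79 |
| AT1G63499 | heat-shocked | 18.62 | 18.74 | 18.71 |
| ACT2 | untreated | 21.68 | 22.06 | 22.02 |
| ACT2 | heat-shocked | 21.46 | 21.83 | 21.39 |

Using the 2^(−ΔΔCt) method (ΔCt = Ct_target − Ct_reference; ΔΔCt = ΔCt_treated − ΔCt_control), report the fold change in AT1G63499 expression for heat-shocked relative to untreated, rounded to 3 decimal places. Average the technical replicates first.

3.681

Mean Ct: AT1G63499 untreated 20.930; AT1G63499 heat-shocked 18.690; ACT2 untreated 21.920; ACT2 heat-shocked 21.560
ΔCt(untreated) = 20.930 − 21.920 = -0.990
ΔCt(heat-shocked) = 18.690 − 21.560 = -2.870
ΔΔCt = -2.870 − (-0.990) = -1.880
Fold change = 2^(−(-1.880)) = 2^1.880 = 3.6808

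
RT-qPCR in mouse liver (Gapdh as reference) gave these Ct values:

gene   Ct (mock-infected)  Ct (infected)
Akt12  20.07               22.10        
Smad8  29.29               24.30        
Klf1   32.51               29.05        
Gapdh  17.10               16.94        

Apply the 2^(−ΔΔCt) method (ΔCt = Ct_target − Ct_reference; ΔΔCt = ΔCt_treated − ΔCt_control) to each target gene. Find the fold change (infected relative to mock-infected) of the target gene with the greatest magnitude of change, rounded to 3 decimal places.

28.443

Akt12: ΔΔCt = (22.10−16.94) − (20.07−17.10) = 5.16 − 2.97 = 2.19; fold change = 2^-2.19 = 0.219
Smad8: ΔΔCt = (24.30−16.94) − (29.29−17.10) = 7.36 − 12.19 = -4.83; fold change = 2^4.83 = 28.443
Klf1: ΔΔCt = (29.05−16.94) − (32.51−17.10) = 12.11 − 15.41 = -3.30; fold change = 2^3.30 = 9.849
Smad8 has the largest |ΔΔCt| = 4.83.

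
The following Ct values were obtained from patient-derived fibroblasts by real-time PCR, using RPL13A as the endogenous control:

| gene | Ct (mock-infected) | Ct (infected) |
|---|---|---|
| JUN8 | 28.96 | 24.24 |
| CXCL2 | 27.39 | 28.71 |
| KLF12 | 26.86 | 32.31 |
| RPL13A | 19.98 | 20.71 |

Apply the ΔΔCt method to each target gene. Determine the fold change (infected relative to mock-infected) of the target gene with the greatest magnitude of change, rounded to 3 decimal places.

43.713

JUN8: ΔΔCt = (24.24−20.71) − (28.96−19.98) = 3.53 − 8.98 = -5.45; fold change = 2^5.45 = 43.713
CXCL2: ΔΔCt = (28.71−20.71) − (27.39−19.98) = 8.00 − 7.41 = 0.59; fold change = 2^-0.59 = 0.664
KLF12: ΔΔCt = (32.31−20.71) − (26.86−19.98) = 11.60 − 6.88 = 4.72; fold change = 2^-4.72 = 0.038
JUN8 has the largest |ΔΔCt| = 5.45.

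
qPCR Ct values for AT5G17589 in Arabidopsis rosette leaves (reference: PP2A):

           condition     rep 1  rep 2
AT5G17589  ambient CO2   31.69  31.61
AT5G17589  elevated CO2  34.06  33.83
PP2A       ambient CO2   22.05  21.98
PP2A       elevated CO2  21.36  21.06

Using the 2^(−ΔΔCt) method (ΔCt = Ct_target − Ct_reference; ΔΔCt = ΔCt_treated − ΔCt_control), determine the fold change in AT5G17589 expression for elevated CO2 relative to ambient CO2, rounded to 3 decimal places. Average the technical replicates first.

Mean Ct: AT5G17589 ambient CO2 31.650; AT5G17589 elevated CO2 33.945; PP2A ambient CO2 22.015; PP2A elevated CO2 21.210
ΔCt(ambient CO2) = 31.650 − 22.015 = 9.635
ΔCt(elevated CO2) = 33.945 − 21.210 = 12.735
ΔΔCt = 12.735 − 9.635 = 3.100
Fold change = 2^(−3.100) = 0.1166

0.117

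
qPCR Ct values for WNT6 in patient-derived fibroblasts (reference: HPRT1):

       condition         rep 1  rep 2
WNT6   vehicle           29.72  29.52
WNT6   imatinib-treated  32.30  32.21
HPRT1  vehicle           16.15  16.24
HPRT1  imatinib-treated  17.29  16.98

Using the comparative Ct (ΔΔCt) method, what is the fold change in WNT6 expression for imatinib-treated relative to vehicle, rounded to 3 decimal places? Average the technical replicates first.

0.309

Mean Ct: WNT6 vehicle 29.620; WNT6 imatinib-treated 32.255; HPRT1 vehicle 16.195; HPRT1 imatinib-treated 17.135
ΔCt(vehicle) = 29.620 − 16.195 = 13.425
ΔCt(imatinib-treated) = 32.255 − 17.135 = 15.120
ΔΔCt = 15.120 − 13.425 = 1.695
Fold change = 2^(−1.695) = 0.3089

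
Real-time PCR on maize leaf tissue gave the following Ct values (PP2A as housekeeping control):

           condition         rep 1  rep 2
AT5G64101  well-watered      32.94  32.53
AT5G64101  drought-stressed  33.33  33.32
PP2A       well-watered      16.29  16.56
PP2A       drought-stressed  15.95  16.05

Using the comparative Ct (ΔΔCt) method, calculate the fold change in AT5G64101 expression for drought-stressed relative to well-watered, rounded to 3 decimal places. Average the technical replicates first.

0.495

Mean Ct: AT5G64101 well-watered 32.735; AT5G64101 drought-stressed 33.325; PP2A well-watered 16.425; PP2A drought-stressed 16.000
ΔCt(well-watered) = 32.735 − 16.425 = 16.310
ΔCt(drought-stressed) = 33.325 − 16.000 = 17.325
ΔΔCt = 17.325 − 16.310 = 1.015
Fold change = 2^(−1.015) = 0.4948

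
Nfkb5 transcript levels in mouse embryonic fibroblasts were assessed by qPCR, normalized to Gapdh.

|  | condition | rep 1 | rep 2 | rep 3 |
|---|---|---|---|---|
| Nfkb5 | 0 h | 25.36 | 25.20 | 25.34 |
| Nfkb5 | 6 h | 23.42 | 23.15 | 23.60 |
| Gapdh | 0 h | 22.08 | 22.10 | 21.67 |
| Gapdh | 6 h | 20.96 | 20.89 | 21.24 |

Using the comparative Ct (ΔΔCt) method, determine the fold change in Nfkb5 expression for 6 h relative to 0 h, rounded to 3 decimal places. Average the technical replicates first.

Mean Ct: Nfkb5 0 h 25.300; Nfkb5 6 h 23.390; Gapdh 0 h 21.950; Gapdh 6 h 21.030
ΔCt(0 h) = 25.300 − 21.950 = 3.350
ΔCt(6 h) = 23.390 − 21.030 = 2.360
ΔΔCt = 2.360 − 3.350 = -0.990
Fold change = 2^(−(-0.990)) = 2^0.990 = 1.9862

1.986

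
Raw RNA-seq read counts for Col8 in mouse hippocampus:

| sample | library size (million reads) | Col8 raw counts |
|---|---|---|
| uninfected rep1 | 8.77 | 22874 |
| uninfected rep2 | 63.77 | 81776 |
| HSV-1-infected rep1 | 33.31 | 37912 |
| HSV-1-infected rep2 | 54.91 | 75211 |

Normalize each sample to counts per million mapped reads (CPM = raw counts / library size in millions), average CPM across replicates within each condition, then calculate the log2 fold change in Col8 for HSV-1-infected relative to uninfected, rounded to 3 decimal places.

CPM(uninfected rep1) = 22874 / 8.77 = 2608.2098
CPM(uninfected rep2) = 81776 / 63.77 = 1282.3585
CPM(HSV-1-infected rep1) = 37912 / 33.31 = 1138.1567
CPM(HSV-1-infected rep2) = 75211 / 54.91 = 1369.7141
mean CPM(uninfected) = 1945.2841; mean CPM(HSV-1-infected) = 1253.9354
Fold change = 1253.9354 / 1945.2841 = 0.64460
log2(0.64460) = -0.6335

-0.634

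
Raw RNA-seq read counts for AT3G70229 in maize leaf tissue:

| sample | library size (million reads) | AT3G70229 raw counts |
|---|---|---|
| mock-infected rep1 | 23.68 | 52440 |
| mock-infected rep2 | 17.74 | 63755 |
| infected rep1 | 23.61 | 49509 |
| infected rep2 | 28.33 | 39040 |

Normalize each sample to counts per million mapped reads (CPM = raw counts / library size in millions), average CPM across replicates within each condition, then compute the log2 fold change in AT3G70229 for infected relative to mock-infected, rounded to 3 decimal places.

CPM(mock-infected rep1) = 52440 / 23.68 = 2214.5270
CPM(mock-infected rep2) = 63755 / 17.74 = 3593.8557
CPM(infected rep1) = 49509 / 23.61 = 2096.9504
CPM(infected rep2) = 39040 / 28.33 = 1378.0445
mean CPM(mock-infected) = 2904.1914; mean CPM(infected) = 1737.4975
Fold change = 1737.4975 / 2904.1914 = 0.59827
log2(0.59827) = -0.7411

-0.741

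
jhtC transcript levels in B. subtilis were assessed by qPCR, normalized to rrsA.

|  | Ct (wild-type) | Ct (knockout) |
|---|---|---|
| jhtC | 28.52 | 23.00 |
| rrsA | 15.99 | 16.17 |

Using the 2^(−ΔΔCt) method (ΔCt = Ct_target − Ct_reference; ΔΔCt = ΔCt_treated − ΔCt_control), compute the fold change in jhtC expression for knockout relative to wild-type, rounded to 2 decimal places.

51.98

ΔCt(wild-type) = 28.520 − 15.990 = 12.530
ΔCt(knockout) = 23.000 − 16.170 = 6.830
ΔΔCt = 6.830 − 12.530 = -5.700
Fold change = 2^(−(-5.700)) = 2^5.700 = 51.984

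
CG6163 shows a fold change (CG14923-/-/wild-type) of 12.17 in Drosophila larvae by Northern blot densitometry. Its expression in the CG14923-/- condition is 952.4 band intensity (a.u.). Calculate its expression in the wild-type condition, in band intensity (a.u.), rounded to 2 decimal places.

wild-type expression = 952.4 / 12.17 = 78.26

78.26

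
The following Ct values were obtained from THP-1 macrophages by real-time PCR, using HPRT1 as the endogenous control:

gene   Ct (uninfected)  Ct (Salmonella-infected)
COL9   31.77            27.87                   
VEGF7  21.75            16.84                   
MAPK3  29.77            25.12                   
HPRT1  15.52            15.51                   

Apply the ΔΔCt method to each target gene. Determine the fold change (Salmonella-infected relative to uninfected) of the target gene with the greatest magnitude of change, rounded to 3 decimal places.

29.857

COL9: ΔΔCt = (27.87−15.51) − (31.77−15.52) = 12.36 − 16.25 = -3.89; fold change = 2^3.89 = 14.825
VEGF7: ΔΔCt = (16.84−15.51) − (21.75−15.52) = 1.33 − 6.23 = -4.90; fold change = 2^4.90 = 29.857
MAPK3: ΔΔCt = (25.12−15.51) − (29.77−15.52) = 9.61 − 14.25 = -4.64; fold change = 2^4.64 = 24.933
VEGF7 has the largest |ΔΔCt| = 4.90.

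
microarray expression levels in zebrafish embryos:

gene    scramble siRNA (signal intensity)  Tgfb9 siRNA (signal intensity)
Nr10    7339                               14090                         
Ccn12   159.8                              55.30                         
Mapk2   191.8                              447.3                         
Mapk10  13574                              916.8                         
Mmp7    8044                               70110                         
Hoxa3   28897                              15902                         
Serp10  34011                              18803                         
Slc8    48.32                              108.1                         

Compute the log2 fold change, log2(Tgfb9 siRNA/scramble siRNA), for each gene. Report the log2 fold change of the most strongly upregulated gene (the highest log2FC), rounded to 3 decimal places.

log2(14090/7339) = 0.941  (Nr10)
log2(55.30/159.8) = -1.531  (Ccn12)
log2(447.3/191.8) = 1.222  (Mapk2)
log2(916.8/13574) = -3.888  (Mapk10)
log2(70110/8044) = 3.124  (Mmp7)
log2(15902/28897) = -0.862  (Hoxa3)
log2(18803/34011) = -0.855  (Serp10)
log2(108.1/48.32) = 1.162  (Slc8)
Mmp7 is most strongly upregulated.

3.124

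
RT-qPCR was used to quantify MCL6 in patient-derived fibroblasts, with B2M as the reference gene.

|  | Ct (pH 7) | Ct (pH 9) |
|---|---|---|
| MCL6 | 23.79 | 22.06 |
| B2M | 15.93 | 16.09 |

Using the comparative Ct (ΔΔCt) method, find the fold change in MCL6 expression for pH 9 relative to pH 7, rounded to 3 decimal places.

ΔCt(pH 7) = 23.790 − 15.930 = 7.860
ΔCt(pH 9) = 22.060 − 16.090 = 5.970
ΔΔCt = 5.970 − 7.860 = -1.890
Fold change = 2^(−(-1.890)) = 2^1.890 = 3.7064

3.706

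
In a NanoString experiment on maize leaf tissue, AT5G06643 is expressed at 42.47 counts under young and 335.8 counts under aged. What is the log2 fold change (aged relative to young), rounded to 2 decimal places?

Fold change = 335.8 / 42.47 = 7.9068
log2(7.9068) = 2.983

2.98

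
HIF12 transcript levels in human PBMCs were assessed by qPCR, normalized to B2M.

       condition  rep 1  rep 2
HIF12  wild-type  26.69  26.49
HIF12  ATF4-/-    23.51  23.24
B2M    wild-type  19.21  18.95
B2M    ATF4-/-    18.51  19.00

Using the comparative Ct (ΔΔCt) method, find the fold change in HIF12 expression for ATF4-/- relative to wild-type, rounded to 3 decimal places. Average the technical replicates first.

7.413

Mean Ct: HIF12 wild-type 26.590; HIF12 ATF4-/- 23.375; B2M wild-type 19.080; B2M ATF4-/- 18.755
ΔCt(wild-type) = 26.590 − 19.080 = 7.510
ΔCt(ATF4-/-) = 23.375 − 18.755 = 4.620
ΔΔCt = 4.620 − 7.510 = -2.890
Fold change = 2^(−(-2.890)) = 2^2.890 = 7.4127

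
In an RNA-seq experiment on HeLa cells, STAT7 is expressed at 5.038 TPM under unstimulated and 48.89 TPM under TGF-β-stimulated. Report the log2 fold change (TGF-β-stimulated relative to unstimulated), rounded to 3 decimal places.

Fold change = 48.89 / 5.038 = 9.7042
log2(9.7042) = 3.2786

3.279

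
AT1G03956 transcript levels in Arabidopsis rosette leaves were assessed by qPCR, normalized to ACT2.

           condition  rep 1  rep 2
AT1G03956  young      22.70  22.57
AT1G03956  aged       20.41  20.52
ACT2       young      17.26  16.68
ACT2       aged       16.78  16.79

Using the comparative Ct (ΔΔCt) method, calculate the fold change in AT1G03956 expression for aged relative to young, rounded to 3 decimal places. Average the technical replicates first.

3.959

Mean Ct: AT1G03956 young 22.635; AT1G03956 aged 20.465; ACT2 young 16.970; ACT2 aged 16.785
ΔCt(young) = 22.635 − 16.970 = 5.665
ΔCt(aged) = 20.465 − 16.785 = 3.680
ΔΔCt = 3.680 − 5.665 = -1.985
Fold change = 2^(−(-1.985)) = 2^1.985 = 3.9586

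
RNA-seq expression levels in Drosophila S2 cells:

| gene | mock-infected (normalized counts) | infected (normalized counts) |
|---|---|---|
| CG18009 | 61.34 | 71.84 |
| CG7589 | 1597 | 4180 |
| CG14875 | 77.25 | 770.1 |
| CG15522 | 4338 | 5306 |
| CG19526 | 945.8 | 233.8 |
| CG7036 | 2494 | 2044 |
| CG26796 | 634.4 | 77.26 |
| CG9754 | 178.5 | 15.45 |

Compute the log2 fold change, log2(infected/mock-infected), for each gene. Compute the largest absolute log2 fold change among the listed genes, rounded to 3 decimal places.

3.530

log2(71.84/61.34) = 0.228  (CG18009)
log2(4180/1597) = 1.388  (CG7589)
log2(770.1/77.25) = 3.317  (CG14875)
log2(5306/4338) = 0.291  (CG15522)
log2(233.8/945.8) = -2.016  (CG19526)
log2(2044/2494) = -0.287  (CG7036)
log2(77.26/634.4) = -3.038  (CG26796)
log2(15.45/178.5) = -3.530  (CG9754)
The largest magnitude belongs to CG9754.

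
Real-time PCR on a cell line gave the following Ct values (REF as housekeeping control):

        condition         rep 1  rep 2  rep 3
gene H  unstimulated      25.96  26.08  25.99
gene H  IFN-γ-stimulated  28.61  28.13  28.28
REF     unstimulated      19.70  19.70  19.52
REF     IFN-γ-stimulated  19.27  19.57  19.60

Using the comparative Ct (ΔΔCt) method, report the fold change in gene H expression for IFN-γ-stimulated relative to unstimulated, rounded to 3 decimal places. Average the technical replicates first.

Mean Ct: gene H unstimulated 26.010; gene H IFN-γ-stimulated 28.340; REF unstimulated 19.640; REF IFN-γ-stimulated 19.480
ΔCt(unstimulated) = 26.010 − 19.640 = 6.370
ΔCt(IFN-γ-stimulated) = 28.340 − 19.480 = 8.860
ΔΔCt = 8.860 − 6.370 = 2.490
Fold change = 2^(−2.490) = 0.1780

0.178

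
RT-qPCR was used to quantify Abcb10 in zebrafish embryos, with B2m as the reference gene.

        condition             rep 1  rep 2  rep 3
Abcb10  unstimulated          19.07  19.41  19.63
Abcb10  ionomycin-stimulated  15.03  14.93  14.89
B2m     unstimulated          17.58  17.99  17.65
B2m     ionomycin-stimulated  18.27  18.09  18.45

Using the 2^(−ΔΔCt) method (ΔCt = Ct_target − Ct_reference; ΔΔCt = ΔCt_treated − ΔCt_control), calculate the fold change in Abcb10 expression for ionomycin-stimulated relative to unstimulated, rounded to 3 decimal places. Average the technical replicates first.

Mean Ct: Abcb10 unstimulated 19.370; Abcb10 ionomycin-stimulated 14.950; B2m unstimulated 17.740; B2m ionomycin-stimulated 18.270
ΔCt(unstimulated) = 19.370 − 17.740 = 1.630
ΔCt(ionomycin-stimulated) = 14.950 − 18.270 = -3.320
ΔΔCt = -3.320 − 1.630 = -4.950
Fold change = 2^(−(-4.950)) = 2^4.950 = 30.9100

30.910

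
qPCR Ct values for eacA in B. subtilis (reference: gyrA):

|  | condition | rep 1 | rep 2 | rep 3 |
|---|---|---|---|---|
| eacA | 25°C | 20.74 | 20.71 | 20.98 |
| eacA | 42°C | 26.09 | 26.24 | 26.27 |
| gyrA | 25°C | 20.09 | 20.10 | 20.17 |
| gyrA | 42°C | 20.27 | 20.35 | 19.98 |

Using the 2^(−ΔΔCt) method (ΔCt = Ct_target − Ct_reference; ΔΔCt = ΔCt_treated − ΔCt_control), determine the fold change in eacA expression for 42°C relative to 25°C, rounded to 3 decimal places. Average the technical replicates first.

0.025

Mean Ct: eacA 25°C 20.810; eacA 42°C 26.200; gyrA 25°C 20.120; gyrA 42°C 20.200
ΔCt(25°C) = 20.810 − 20.120 = 0.690
ΔCt(42°C) = 26.200 − 20.200 = 6.000
ΔΔCt = 6.000 − 0.690 = 5.310
Fold change = 2^(−5.310) = 0.0252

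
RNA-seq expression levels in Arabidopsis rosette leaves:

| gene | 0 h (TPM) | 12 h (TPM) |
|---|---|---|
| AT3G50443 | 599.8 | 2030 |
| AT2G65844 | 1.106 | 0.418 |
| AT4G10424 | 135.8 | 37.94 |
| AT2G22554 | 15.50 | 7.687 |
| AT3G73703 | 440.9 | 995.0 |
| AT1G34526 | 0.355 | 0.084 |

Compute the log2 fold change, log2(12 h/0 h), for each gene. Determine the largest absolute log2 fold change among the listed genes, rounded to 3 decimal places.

2.079

log2(2030/599.8) = 1.759  (AT3G50443)
log2(0.418/1.106) = -1.404  (AT2G65844)
log2(37.94/135.8) = -1.840  (AT4G10424)
log2(7.687/15.50) = -1.012  (AT2G22554)
log2(995.0/440.9) = 1.174  (AT3G73703)
log2(0.084/0.355) = -2.079  (AT1G34526)
The largest magnitude belongs to AT1G34526.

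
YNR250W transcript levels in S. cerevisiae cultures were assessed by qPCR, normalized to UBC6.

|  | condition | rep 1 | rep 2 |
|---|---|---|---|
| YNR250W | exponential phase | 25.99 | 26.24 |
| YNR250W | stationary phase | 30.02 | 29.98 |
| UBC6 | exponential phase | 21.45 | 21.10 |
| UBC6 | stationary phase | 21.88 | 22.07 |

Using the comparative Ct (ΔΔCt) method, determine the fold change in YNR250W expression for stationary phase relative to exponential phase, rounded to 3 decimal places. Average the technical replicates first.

0.110

Mean Ct: YNR250W exponential phase 26.115; YNR250W stationary phase 30.000; UBC6 exponential phase 21.275; UBC6 stationary phase 21.975
ΔCt(exponential phase) = 26.115 − 21.275 = 4.840
ΔCt(stationary phase) = 30.000 − 21.975 = 8.025
ΔΔCt = 8.025 − 4.840 = 3.185
Fold change = 2^(−3.185) = 0.1100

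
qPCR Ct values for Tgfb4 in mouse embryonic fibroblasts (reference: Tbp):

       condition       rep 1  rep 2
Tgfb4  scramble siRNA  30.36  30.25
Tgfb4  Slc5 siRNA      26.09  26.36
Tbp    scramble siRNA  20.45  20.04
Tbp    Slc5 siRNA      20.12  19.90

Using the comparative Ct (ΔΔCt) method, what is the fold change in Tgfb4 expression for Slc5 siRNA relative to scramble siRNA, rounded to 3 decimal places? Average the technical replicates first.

Mean Ct: Tgfb4 scramble siRNA 30.305; Tgfb4 Slc5 siRNA 26.225; Tbp scramble siRNA 20.245; Tbp Slc5 siRNA 20.010
ΔCt(scramble siRNA) = 30.305 − 20.245 = 10.060
ΔCt(Slc5 siRNA) = 26.225 − 20.010 = 6.215
ΔΔCt = 6.215 − 10.060 = -3.845
Fold change = 2^(−(-3.845)) = 2^3.845 = 14.3701

14.370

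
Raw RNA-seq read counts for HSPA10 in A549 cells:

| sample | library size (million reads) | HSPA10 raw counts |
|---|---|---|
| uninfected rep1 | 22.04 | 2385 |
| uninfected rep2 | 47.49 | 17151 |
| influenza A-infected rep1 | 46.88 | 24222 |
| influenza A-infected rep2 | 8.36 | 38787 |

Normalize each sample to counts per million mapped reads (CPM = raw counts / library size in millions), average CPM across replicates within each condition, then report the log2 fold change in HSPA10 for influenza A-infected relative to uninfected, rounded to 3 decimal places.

3.458

CPM(uninfected rep1) = 2385 / 22.04 = 108.2123
CPM(uninfected rep2) = 17151 / 47.49 = 361.1497
CPM(influenza A-infected rep1) = 24222 / 46.88 = 516.6809
CPM(influenza A-infected rep2) = 38787 / 8.36 = 4639.5933
mean CPM(uninfected) = 234.6810; mean CPM(influenza A-infected) = 2578.1371
Fold change = 2578.1371 / 234.6810 = 10.98571
log2(10.98571) = 3.4576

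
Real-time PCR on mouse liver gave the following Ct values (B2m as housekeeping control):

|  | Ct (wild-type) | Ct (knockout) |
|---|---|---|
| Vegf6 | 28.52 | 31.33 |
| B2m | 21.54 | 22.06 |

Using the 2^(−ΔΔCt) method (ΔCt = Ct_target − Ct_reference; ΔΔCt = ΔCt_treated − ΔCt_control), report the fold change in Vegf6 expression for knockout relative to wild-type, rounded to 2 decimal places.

0.20

ΔCt(wild-type) = 28.520 − 21.540 = 6.980
ΔCt(knockout) = 31.330 − 22.060 = 9.270
ΔΔCt = 9.270 − 6.980 = 2.290
Fold change = 2^(−2.290) = 0.204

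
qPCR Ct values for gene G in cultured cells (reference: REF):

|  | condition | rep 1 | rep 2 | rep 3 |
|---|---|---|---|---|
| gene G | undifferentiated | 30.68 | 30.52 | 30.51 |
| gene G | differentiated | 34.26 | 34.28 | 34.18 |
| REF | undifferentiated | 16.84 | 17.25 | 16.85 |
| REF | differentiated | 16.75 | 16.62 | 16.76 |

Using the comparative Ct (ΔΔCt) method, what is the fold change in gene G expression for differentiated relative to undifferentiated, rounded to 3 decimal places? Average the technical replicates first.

0.065

Mean Ct: gene G undifferentiated 30.570; gene G differentiated 34.240; REF undifferentiated 16.980; REF differentiated 16.710
ΔCt(undifferentiated) = 30.570 − 16.980 = 13.590
ΔCt(differentiated) = 34.240 − 16.710 = 17.530
ΔΔCt = 17.530 − 13.590 = 3.940
Fold change = 2^(−3.940) = 0.0652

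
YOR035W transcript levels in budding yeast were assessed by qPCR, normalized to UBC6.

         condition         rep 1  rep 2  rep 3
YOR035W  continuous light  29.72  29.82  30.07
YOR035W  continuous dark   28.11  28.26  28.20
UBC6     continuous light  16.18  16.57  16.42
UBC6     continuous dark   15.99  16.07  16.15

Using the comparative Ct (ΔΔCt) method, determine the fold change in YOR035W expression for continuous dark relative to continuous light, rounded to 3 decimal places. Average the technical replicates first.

Mean Ct: YOR035W continuous light 29.870; YOR035W continuous dark 28.190; UBC6 continuous light 16.390; UBC6 continuous dark 16.070
ΔCt(continuous light) = 29.870 − 16.390 = 13.480
ΔCt(continuous dark) = 28.190 − 16.070 = 12.120
ΔΔCt = 12.120 − 13.480 = -1.360
Fold change = 2^(−(-1.360)) = 2^1.360 = 2.5669

2.567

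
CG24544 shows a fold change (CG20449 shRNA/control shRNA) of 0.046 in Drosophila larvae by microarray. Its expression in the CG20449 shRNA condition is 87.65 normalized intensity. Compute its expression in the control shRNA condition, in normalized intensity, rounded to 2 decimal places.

control shRNA expression = 87.65 / 0.046 = 1905.43

1905.43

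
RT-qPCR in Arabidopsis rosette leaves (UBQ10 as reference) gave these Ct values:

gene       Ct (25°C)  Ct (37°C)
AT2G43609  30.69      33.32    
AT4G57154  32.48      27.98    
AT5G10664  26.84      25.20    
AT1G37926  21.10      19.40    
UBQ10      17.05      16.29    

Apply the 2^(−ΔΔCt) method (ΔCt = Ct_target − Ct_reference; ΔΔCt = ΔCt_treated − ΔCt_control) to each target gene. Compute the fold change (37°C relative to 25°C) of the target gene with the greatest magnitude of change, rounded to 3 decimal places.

13.361

AT2G43609: ΔΔCt = (33.32−16.29) − (30.69−17.05) = 17.03 − 13.64 = 3.39; fold change = 2^-3.39 = 0.095
AT4G57154: ΔΔCt = (27.98−16.29) − (32.48−17.05) = 11.69 − 15.43 = -3.74; fold change = 2^3.74 = 13.361
AT5G10664: ΔΔCt = (25.20−16.29) − (26.84−17.05) = 8.91 − 9.79 = -0.88; fold change = 2^0.88 = 1.840
AT1G37926: ΔΔCt = (19.40−16.29) − (21.10−17.05) = 3.11 − 4.05 = -0.94; fold change = 2^0.94 = 1.919
AT4G57154 has the largest |ΔΔCt| = 3.74.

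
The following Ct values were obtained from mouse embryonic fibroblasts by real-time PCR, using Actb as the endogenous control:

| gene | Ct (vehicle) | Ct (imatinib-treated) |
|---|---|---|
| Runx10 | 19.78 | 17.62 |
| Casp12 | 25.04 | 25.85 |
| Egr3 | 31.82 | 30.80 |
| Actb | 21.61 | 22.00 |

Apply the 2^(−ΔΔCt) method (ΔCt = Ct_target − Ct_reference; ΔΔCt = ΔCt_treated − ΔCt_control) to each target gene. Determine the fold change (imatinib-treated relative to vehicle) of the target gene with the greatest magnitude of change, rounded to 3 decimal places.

Runx10: ΔΔCt = (17.62−22.00) − (19.78−21.61) = -4.38 − (-1.83) = -2.55; fold change = 2^2.55 = 5.856
Casp12: ΔΔCt = (25.85−22.00) − (25.04−21.61) = 3.85 − 3.43 = 0.42; fold change = 2^-0.42 = 0.747
Egr3: ΔΔCt = (30.80−22.00) − (31.82−21.61) = 8.80 − 10.21 = -1.41; fold change = 2^1.41 = 2.657
Runx10 has the largest |ΔΔCt| = 2.55.

5.856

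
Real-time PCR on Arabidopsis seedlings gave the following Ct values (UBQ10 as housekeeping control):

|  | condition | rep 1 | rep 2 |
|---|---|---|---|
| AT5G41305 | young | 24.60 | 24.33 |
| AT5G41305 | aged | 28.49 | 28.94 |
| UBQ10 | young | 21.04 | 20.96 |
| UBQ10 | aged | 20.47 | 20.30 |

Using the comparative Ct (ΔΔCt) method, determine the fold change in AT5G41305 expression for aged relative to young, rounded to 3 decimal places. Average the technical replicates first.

0.034

Mean Ct: AT5G41305 young 24.465; AT5G41305 aged 28.715; UBQ10 young 21.000; UBQ10 aged 20.385
ΔCt(young) = 24.465 − 21.000 = 3.465
ΔCt(aged) = 28.715 − 20.385 = 8.330
ΔΔCt = 8.330 − 3.465 = 4.865
Fold change = 2^(−4.865) = 0.0343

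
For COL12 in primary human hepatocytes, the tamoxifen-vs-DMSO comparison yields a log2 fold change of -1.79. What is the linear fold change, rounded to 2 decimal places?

Fold change = 2^(-1.79) = 0.289

0.29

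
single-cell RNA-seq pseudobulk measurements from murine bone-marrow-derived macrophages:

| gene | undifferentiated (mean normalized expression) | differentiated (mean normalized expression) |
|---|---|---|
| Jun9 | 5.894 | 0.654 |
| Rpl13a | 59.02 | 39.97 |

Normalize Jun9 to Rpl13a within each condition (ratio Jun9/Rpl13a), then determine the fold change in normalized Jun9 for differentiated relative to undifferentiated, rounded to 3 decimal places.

Jun9/Rpl13a (undifferentiated) = 5.894 / 59.02 = 0.099864
Jun9/Rpl13a (differentiated) = 0.654 / 39.97 = 0.016362
Fold change = 0.016362 / 0.099864 = 0.1638

0.164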